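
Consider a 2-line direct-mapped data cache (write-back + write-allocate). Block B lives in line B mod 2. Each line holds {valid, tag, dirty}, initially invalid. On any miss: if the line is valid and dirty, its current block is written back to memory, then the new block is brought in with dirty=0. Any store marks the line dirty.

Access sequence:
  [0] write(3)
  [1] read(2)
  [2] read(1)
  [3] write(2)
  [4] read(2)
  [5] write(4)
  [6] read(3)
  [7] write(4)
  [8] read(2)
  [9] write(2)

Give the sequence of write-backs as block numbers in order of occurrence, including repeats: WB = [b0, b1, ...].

0: W B3 → L1 miss [D]
1: R B2 → L0 miss [-]
2: R B1 → L1 miss wb→B3 [-]
3: W B2 → L0 hit [D]
4: R B2 → L0 hit [D]
5: W B4 → L0 miss wb→B2 [D]
6: R B3 → L1 miss [-]
7: W B4 → L0 hit [D]
8: R B2 → L0 miss wb→B4 [-]
9: W B2 → L0 hit [D]

WB = [3, 2, 4]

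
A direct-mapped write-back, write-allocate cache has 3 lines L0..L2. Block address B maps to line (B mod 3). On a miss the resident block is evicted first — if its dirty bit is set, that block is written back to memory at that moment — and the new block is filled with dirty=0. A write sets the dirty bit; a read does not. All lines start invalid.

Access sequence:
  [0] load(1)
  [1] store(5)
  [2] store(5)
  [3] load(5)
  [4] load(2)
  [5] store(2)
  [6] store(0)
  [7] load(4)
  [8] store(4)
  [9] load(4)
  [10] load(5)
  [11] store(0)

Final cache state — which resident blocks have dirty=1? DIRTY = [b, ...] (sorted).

DIRTY = [0, 4]

0: R B1 → L1 miss [-]
1: W B5 → L2 miss [D]
2: W B5 → L2 hit [D]
3: R B5 → L2 hit [D]
4: R B2 → L2 miss wb→B5 [-]
5: W B2 → L2 hit [D]
6: W B0 → L0 miss [D]
7: R B4 → L1 miss [-]
8: W B4 → L1 hit [D]
9: R B4 → L1 hit [D]
10: R B5 → L2 miss wb→B2 [-]
11: W B0 → L0 hit [D]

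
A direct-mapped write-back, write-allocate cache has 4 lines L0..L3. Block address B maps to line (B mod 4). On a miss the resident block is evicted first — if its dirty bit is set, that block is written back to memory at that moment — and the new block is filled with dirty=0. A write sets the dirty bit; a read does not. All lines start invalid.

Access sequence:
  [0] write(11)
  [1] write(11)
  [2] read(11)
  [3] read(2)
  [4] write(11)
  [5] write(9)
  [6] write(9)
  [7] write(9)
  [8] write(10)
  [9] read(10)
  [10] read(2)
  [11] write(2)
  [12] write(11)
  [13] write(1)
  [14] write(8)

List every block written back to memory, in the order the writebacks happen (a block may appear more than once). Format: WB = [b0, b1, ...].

WB = [10, 9]

0: W B11 → L3 miss [D]
1: W B11 → L3 hit [D]
2: R B11 → L3 hit [D]
3: R B2 → L2 miss [-]
4: W B11 → L3 hit [D]
5: W B9 → L1 miss [D]
6: W B9 → L1 hit [D]
7: W B9 → L1 hit [D]
8: W B10 → L2 miss [D]
9: R B10 → L2 hit [D]
10: R B2 → L2 miss wb→B10 [-]
11: W B2 → L2 hit [D]
12: W B11 → L3 hit [D]
13: W B1 → L1 miss wb→B9 [D]
14: W B8 → L0 miss [D]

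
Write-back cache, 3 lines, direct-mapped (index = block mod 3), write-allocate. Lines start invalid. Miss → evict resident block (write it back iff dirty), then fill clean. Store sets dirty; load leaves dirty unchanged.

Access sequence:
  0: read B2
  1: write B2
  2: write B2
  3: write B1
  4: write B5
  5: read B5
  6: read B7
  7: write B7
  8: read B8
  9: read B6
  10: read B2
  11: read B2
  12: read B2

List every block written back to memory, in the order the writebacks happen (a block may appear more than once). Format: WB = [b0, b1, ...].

  0 | R B2 → L2 miss [-]
  1 | W B2 → L2 hit [D]
  2 | W B2 → L2 hit [D]
  3 | W B1 → L1 miss [D]
  4 | W B5 → L2 miss wb→B2 [D]
  5 | R B5 → L2 hit [D]
  6 | R B7 → L1 miss wb→B1 [-]
  7 | W B7 → L1 hit [D]
  8 | R B8 → L2 miss wb→B5 [-]
  9 | R B6 → L0 miss [-]
  10 | R B2 → L2 miss [-]
  11 | R B2 → L2 hit [-]
  12 | R B2 → L2 hit [-]

WB = [2, 1, 5]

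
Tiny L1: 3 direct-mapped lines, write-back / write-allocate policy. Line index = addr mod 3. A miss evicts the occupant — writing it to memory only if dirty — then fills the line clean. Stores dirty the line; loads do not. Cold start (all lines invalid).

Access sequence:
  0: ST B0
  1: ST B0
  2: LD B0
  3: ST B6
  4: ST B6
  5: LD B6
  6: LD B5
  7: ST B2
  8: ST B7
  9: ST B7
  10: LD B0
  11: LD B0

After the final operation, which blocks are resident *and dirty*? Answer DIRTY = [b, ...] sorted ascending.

DIRTY = [2, 7]

  0 | W B0 → L0 miss [D]
  1 | W B0 → L0 hit [D]
  2 | R B0 → L0 hit [D]
  3 | W B6 → L0 miss wb→B0 [D]
  4 | W B6 → L0 hit [D]
  5 | R B6 → L0 hit [D]
  6 | R B5 → L2 miss [-]
  7 | W B2 → L2 miss [D]
  8 | W B7 → L1 miss [D]
  9 | W B7 → L1 hit [D]
  10 | R B0 → L0 miss wb→B6 [-]
  11 | R B0 → L0 hit [-]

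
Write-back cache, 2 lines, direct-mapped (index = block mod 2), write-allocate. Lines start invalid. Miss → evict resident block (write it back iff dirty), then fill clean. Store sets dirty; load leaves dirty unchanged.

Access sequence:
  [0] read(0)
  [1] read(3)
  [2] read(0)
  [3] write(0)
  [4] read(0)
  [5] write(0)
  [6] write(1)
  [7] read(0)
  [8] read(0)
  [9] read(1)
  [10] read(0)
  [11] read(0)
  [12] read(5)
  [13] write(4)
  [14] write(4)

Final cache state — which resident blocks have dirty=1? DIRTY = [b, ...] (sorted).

DIRTY = [4]

0: R B0 → L0 miss [-]
1: R B3 → L1 miss [-]
2: R B0 → L0 hit [-]
3: W B0 → L0 hit [D]
4: R B0 → L0 hit [D]
5: W B0 → L0 hit [D]
6: W B1 → L1 miss [D]
7: R B0 → L0 hit [D]
8: R B0 → L0 hit [D]
9: R B1 → L1 hit [D]
10: R B0 → L0 hit [D]
11: R B0 → L0 hit [D]
12: R B5 → L1 miss wb→B1 [-]
13: W B4 → L0 miss wb→B0 [D]
14: W B4 → L0 hit [D]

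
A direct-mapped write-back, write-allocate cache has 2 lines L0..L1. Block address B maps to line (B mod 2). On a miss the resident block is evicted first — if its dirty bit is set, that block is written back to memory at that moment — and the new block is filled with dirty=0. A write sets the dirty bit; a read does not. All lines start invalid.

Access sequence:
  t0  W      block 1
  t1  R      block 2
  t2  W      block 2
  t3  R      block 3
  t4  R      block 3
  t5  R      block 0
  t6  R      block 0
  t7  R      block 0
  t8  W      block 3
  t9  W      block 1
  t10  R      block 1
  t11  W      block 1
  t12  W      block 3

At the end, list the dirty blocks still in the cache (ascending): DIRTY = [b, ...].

0: W B1 -> L1 miss  d=D]
1: R B2 -> L0 miss  d=-]
2: W B2 -> L0 hit  d=D]
3: R B3 -> L1 miss wb->B1  d=-]
4: R B3 -> L1 hit  d=-]
5: R B0 -> L0 miss wb->B2  d=-]
6: R B0 -> L0 hit  d=-]
7: R B0 -> L0 hit  d=-]
8: W B3 -> L1 hit  d=D]
9: W B1 -> L1 miss wb->B3  d=D]
10: R B1 -> L1 hit  d=D]
11: W B1 -> L1 hit  d=D]
12: W B3 -> L1 miss wb->B1  d=D]

DIRTY = [3]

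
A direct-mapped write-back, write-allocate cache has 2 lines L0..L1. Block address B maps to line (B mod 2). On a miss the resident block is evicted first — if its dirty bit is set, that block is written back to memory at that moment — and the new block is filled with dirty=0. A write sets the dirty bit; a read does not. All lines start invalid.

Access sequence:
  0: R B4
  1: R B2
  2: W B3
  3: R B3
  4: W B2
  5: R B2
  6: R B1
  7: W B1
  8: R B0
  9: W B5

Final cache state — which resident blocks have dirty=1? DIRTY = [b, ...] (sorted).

0: R B4 -> L0 miss  d=-]
1: R B2 -> L0 miss  d=-]
2: W B3 -> L1 miss  d=D]
3: R B3 -> L1 hit  d=D]
4: W B2 -> L0 hit  d=D]
5: R B2 -> L0 hit  d=D]
6: R B1 -> L1 miss wb->B3  d=-]
7: W B1 -> L1 hit  d=D]
8: R B0 -> L0 miss wb->B2  d=-]
9: W B5 -> L1 miss wb->B1  d=D]

DIRTY = [5]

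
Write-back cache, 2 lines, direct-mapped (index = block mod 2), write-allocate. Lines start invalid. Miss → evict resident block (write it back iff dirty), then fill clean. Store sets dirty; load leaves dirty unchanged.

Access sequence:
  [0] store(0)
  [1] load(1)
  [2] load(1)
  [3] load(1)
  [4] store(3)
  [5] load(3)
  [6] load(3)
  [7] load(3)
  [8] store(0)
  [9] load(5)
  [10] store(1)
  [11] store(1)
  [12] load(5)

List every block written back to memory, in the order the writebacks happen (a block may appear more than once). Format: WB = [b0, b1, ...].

0: W B0 -> L0 miss  d=D]
1: R B1 -> L1 miss  d=-]
2: R B1 -> L1 hit  d=-]
3: R B1 -> L1 hit  d=-]
4: W B3 -> L1 miss  d=D]
5: R B3 -> L1 hit  d=D]
6: R B3 -> L1 hit  d=D]
7: R B3 -> L1 hit  d=D]
8: W B0 -> L0 hit  d=D]
9: R B5 -> L1 miss wb->B3  d=-]
10: W B1 -> L1 miss  d=D]
11: W B1 -> L1 hit  d=D]
12: R B5 -> L1 miss wb->B1  d=-]

WB = [3, 1]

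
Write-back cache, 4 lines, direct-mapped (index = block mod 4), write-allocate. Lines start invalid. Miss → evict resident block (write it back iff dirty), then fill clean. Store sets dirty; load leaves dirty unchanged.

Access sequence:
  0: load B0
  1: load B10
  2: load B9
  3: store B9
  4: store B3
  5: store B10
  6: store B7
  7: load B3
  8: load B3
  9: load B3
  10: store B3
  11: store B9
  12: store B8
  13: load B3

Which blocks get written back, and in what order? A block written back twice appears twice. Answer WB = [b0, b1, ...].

WB = [3, 7]

0: R B0 → L0 miss [-]
1: R B10 → L2 miss [-]
2: R B9 → L1 miss [-]
3: W B9 → L1 hit [D]
4: W B3 → L3 miss [D]
5: W B10 → L2 hit [D]
6: W B7 → L3 miss wb→B3 [D]
7: R B3 → L3 miss wb→B7 [-]
8: R B3 → L3 hit [-]
9: R B3 → L3 hit [-]
10: W B3 → L3 hit [D]
11: W B9 → L1 hit [D]
12: W B8 → L0 miss [D]
13: R B3 → L3 hit [D]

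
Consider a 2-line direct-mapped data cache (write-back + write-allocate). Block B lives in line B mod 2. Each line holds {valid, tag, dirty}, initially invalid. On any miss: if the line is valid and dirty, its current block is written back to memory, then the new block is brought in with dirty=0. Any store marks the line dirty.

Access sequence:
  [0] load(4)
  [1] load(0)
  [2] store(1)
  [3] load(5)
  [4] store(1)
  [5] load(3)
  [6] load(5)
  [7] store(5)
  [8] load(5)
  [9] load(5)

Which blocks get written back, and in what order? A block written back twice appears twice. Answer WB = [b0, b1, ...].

WB = [1, 1]

0: R B4 -> L0 miss  d=-]
1: R B0 -> L0 miss  d=-]
2: W B1 -> L1 miss  d=D]
3: R B5 -> L1 miss wb->B1  d=-]
4: W B1 -> L1 miss  d=D]
5: R B3 -> L1 miss wb->B1  d=-]
6: R B5 -> L1 miss  d=-]
7: W B5 -> L1 hit  d=D]
8: R B5 -> L1 hit  d=D]
9: R B5 -> L1 hit  d=D]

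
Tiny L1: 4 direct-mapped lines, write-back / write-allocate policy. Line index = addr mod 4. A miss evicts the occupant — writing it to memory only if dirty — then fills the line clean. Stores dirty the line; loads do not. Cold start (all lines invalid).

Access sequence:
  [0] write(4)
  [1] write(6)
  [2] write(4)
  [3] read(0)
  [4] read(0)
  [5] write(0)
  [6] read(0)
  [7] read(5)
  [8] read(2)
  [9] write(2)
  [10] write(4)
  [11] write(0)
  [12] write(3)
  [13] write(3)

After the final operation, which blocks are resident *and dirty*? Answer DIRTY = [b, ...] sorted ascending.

DIRTY = [0, 2, 3]

0: W B4 → L0 miss [D]
1: W B6 → L2 miss [D]
2: W B4 → L0 hit [D]
3: R B0 → L0 miss wb→B4 [-]
4: R B0 → L0 hit [-]
5: W B0 → L0 hit [D]
6: R B0 → L0 hit [D]
7: R B5 → L1 miss [-]
8: R B2 → L2 miss wb→B6 [-]
9: W B2 → L2 hit [D]
10: W B4 → L0 miss wb→B0 [D]
11: W B0 → L0 miss wb→B4 [D]
12: W B3 → L3 miss [D]
13: W B3 → L3 hit [D]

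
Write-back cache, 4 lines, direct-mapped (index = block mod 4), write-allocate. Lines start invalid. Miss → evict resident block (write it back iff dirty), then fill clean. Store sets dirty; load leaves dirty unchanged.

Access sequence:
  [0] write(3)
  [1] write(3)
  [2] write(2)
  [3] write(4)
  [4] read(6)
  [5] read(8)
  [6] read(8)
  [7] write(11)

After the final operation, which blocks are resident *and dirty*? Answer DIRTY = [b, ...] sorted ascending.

0: W B3 -> L3 miss  d=D]
1: W B3 -> L3 hit  d=D]
2: W B2 -> L2 miss  d=D]
3: W B4 -> L0 miss  d=D]
4: R B6 -> L2 miss wb->B2  d=-]
5: R B8 -> L0 miss wb->B4  d=-]
6: R B8 -> L0 hit  d=-]
7: W B11 -> L3 miss wb->B3  d=D]

DIRTY = [11]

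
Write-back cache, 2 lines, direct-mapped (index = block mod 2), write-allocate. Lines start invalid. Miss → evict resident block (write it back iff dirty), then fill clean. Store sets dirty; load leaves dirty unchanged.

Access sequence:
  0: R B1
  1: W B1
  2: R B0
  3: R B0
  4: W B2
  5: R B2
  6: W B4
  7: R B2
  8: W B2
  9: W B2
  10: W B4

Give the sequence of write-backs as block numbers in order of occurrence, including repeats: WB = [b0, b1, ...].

WB = [2, 4, 2]

0: R B1 → L1 miss [-]
1: W B1 → L1 hit [D]
2: R B0 → L0 miss [-]
3: R B0 → L0 hit [-]
4: W B2 → L0 miss [D]
5: R B2 → L0 hit [D]
6: W B4 → L0 miss wb→B2 [D]
7: R B2 → L0 miss wb→B4 [-]
8: W B2 → L0 hit [D]
9: W B2 → L0 hit [D]
10: W B4 → L0 miss wb→B2 [D]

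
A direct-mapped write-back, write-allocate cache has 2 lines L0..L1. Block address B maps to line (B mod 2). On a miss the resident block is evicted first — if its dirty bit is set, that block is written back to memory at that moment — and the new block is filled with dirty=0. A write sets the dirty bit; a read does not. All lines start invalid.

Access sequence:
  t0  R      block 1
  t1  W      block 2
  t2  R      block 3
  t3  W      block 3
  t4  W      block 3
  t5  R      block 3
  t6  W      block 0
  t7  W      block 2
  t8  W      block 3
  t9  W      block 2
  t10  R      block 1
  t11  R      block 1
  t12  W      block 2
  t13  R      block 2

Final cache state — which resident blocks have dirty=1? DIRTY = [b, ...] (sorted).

DIRTY = [2]

0: R B1 → L1 miss [-]
1: W B2 → L0 miss [D]
2: R B3 → L1 miss [-]
3: W B3 → L1 hit [D]
4: W B3 → L1 hit [D]
5: R B3 → L1 hit [D]
6: W B0 → L0 miss wb→B2 [D]
7: W B2 → L0 miss wb→B0 [D]
8: W B3 → L1 hit [D]
9: W B2 → L0 hit [D]
10: R B1 → L1 miss wb→B3 [-]
11: R B1 → L1 hit [-]
12: W B2 → L0 hit [D]
13: R B2 → L0 hit [D]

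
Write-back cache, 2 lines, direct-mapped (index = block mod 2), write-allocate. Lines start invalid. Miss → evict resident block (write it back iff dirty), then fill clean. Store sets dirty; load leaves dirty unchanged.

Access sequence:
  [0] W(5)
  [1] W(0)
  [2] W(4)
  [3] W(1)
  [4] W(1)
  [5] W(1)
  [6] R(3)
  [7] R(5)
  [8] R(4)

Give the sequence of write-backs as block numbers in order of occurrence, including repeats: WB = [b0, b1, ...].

WB = [0, 5, 1]

0: W B5 -> L1 miss  d=D]
1: W B0 -> L0 miss  d=D]
2: W B4 -> L0 miss wb->B0  d=D]
3: W B1 -> L1 miss wb->B5  d=D]
4: W B1 -> L1 hit  d=D]
5: W B1 -> L1 hit  d=D]
6: R B3 -> L1 miss wb->B1  d=-]
7: R B5 -> L1 miss  d=-]
8: R B4 -> L0 hit  d=D]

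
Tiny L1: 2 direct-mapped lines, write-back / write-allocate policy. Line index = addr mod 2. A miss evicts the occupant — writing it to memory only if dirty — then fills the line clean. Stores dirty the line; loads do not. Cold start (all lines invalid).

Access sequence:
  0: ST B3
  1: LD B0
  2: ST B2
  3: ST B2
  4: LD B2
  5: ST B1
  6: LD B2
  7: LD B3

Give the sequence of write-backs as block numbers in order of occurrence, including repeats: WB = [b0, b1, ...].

0: W B3 -> L1 miss  d=D]
1: R B0 -> L0 miss  d=-]
2: W B2 -> L0 miss  d=D]
3: W B2 -> L0 hit  d=D]
4: R B2 -> L0 hit  d=D]
5: W B1 -> L1 miss wb->B3  d=D]
6: R B2 -> L0 hit  d=D]
7: R B3 -> L1 miss wb->B1  d=-]

WB = [3, 1]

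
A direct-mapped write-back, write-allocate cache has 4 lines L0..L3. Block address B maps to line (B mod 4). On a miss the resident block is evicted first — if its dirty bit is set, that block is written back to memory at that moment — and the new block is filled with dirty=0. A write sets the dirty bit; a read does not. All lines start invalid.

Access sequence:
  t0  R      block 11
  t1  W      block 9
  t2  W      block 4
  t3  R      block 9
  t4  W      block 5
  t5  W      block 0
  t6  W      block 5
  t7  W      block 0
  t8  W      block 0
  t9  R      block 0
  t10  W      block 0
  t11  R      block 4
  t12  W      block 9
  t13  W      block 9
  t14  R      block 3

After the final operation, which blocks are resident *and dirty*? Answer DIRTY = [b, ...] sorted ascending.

0: R B11 → L3 miss [-]
1: W B9 → L1 miss [D]
2: W B4 → L0 miss [D]
3: R B9 → L1 hit [D]
4: W B5 → L1 miss wb→B9 [D]
5: W B0 → L0 miss wb→B4 [D]
6: W B5 → L1 hit [D]
7: W B0 → L0 hit [D]
8: W B0 → L0 hit [D]
9: R B0 → L0 hit [D]
10: W B0 → L0 hit [D]
11: R B4 → L0 miss wb→B0 [-]
12: W B9 → L1 miss wb→B5 [D]
13: W B9 → L1 hit [D]
14: R B3 → L3 miss [-]

DIRTY = [9]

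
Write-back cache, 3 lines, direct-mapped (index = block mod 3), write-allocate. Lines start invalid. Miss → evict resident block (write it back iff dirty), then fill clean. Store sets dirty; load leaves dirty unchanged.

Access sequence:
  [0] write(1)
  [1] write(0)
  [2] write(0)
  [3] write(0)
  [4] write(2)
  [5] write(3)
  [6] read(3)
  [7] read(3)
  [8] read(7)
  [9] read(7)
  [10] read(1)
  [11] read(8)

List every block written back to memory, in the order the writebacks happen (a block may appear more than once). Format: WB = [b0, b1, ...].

0: W B1 -> L1 miss  d=D]
1: W B0 -> L0 miss  d=D]
2: W B0 -> L0 hit  d=D]
3: W B0 -> L0 hit  d=D]
4: W B2 -> L2 miss  d=D]
5: W B3 -> L0 miss wb->B0  d=D]
6: R B3 -> L0 hit  d=D]
7: R B3 -> L0 hit  d=D]
8: R B7 -> L1 miss wb->B1  d=-]
9: R B7 -> L1 hit  d=-]
10: R B1 -> L1 miss  d=-]
11: R B8 -> L2 miss wb->B2  d=-]

WB = [0, 1, 2]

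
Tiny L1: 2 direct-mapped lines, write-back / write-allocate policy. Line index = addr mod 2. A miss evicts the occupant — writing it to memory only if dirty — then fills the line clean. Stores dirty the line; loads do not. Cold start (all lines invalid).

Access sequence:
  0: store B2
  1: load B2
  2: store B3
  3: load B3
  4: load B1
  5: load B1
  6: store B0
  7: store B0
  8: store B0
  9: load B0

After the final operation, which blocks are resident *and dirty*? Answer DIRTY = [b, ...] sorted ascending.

0: W B2 -> L0 miss  d=D]
1: R B2 -> L0 hit  d=D]
2: W B3 -> L1 miss  d=D]
3: R B3 -> L1 hit  d=D]
4: R B1 -> L1 miss wb->B3  d=-]
5: R B1 -> L1 hit  d=-]
6: W B0 -> L0 miss wb->B2  d=D]
7: W B0 -> L0 hit  d=D]
8: W B0 -> L0 hit  d=D]
9: R B0 -> L0 hit  d=D]

DIRTY = [0]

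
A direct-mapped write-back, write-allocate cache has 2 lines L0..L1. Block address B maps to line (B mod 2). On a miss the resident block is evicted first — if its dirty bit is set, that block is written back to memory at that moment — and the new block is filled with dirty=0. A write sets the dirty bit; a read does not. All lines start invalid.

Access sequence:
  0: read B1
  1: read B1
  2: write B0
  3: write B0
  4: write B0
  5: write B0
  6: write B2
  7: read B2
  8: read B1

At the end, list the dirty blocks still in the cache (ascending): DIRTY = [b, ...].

0: R B1 -> L1 miss  d=-]
1: R B1 -> L1 hit  d=-]
2: W B0 -> L0 miss  d=D]
3: W B0 -> L0 hit  d=D]
4: W B0 -> L0 hit  d=D]
5: W B0 -> L0 hit  d=D]
6: W B2 -> L0 miss wb->B0  d=D]
7: R B2 -> L0 hit  d=D]
8: R B1 -> L1 hit  d=-]

DIRTY = [2]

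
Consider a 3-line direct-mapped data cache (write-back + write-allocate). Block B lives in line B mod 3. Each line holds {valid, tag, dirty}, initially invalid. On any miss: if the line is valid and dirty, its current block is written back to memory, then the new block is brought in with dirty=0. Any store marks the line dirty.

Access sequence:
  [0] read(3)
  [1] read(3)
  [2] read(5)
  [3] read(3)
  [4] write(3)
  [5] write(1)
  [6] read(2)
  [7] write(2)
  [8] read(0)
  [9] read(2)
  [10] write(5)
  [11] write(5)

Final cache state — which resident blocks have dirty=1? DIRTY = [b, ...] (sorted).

0: R B3 -> L0 miss  d=-]
1: R B3 -> L0 hit  d=-]
2: R B5 -> L2 miss  d=-]
3: R B3 -> L0 hit  d=-]
4: W B3 -> L0 hit  d=D]
5: W B1 -> L1 miss  d=D]
6: R B2 -> L2 miss  d=-]
7: W B2 -> L2 hit  d=D]
8: R B0 -> L0 miss wb->B3  d=-]
9: R B2 -> L2 hit  d=D]
10: W B5 -> L2 miss wb->B2  d=D]
11: W B5 -> L2 hit  d=D]

DIRTY = [1, 5]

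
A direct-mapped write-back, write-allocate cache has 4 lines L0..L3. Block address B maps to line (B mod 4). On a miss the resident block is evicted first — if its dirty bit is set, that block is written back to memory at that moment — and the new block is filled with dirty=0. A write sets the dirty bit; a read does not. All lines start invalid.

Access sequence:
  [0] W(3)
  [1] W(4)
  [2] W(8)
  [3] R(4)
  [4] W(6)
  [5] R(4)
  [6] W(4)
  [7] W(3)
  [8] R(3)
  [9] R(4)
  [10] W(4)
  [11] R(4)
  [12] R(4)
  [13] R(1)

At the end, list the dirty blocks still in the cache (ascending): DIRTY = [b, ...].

  0 | W B3 → L3 miss [D]
  1 | W B4 → L0 miss [D]
  2 | W B8 → L0 miss wb→B4 [D]
  3 | R B4 → L0 miss wb→B8 [-]
  4 | W B6 → L2 miss [D]
  5 | R B4 → L0 hit [-]
  6 | W B4 → L0 hit [D]
  7 | W B3 → L3 hit [D]
  8 | R B3 → L3 hit [D]
  9 | R B4 → L0 hit [D]
  10 | W B4 → L0 hit [D]
  11 | R B4 → L0 hit [D]
  12 | R B4 → L0 hit [D]
  13 | R B1 → L1 miss [-]

DIRTY = [3, 4, 6]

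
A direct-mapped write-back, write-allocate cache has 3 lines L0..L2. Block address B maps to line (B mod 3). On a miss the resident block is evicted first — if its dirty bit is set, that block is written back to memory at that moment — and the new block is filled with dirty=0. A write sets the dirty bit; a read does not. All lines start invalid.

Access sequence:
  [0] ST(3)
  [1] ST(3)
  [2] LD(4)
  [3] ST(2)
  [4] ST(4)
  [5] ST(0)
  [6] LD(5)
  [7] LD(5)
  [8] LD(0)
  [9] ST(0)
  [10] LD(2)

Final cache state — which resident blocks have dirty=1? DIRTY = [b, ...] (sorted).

0: W B3 → L0 miss [D]
1: W B3 → L0 hit [D]
2: R B4 → L1 miss [-]
3: W B2 → L2 miss [D]
4: W B4 → L1 hit [D]
5: W B0 → L0 miss wb→B3 [D]
6: R B5 → L2 miss wb→B2 [-]
7: R B5 → L2 hit [-]
8: R B0 → L0 hit [D]
9: W B0 → L0 hit [D]
10: R B2 → L2 miss [-]

DIRTY = [0, 4]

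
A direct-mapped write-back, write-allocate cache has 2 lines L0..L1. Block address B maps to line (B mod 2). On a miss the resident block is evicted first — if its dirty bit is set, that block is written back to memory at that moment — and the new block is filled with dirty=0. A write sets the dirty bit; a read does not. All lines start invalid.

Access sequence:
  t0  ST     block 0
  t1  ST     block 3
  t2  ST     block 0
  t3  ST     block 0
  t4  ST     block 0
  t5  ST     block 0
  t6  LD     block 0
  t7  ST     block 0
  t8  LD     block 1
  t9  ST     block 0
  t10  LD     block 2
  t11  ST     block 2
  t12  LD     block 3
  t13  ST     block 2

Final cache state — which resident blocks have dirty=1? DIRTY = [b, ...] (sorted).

DIRTY = [2]

  0 | W B0 → L0 miss [D]
  1 | W B3 → L1 miss [D]
  2 | W B0 → L0 hit [D]
  3 | W B0 → L0 hit [D]
  4 | W B0 → L0 hit [D]
  5 | W B0 → L0 hit [D]
  6 | R B0 → L0 hit [D]
  7 | W B0 → L0 hit [D]
  8 | R B1 → L1 miss wb→B3 [-]
  9 | W B0 → L0 hit [D]
  10 | R B2 → L0 miss wb→B0 [-]
  11 | W B2 → L0 hit [D]
  12 | R B3 → L1 miss [-]
  13 | W B2 → L0 hit [D]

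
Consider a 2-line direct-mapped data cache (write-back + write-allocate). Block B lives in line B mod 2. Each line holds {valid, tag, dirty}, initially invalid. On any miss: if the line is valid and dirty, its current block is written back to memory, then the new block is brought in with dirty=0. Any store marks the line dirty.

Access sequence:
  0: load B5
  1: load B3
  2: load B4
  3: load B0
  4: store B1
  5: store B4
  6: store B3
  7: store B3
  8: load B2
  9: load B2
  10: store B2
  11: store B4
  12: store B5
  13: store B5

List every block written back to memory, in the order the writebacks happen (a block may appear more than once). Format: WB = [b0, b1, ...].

  0 | R B5 → L1 miss [-]
  1 | R B3 → L1 miss [-]
  2 | R B4 → L0 miss [-]
  3 | R B0 → L0 miss [-]
  4 | W B1 → L1 miss [D]
  5 | W B4 → L0 miss [D]
  6 | W B3 → L1 miss wb→B1 [D]
  7 | W B3 → L1 hit [D]
  8 | R B2 → L0 miss wb→B4 [-]
  9 | R B2 → L0 hit [-]
  10 | W B2 → L0 hit [D]
  11 | W B4 → L0 miss wb→B2 [D]
  12 | W B5 → L1 miss wb→B3 [D]
  13 | W B5 → L1 hit [D]

WB = [1, 4, 2, 3]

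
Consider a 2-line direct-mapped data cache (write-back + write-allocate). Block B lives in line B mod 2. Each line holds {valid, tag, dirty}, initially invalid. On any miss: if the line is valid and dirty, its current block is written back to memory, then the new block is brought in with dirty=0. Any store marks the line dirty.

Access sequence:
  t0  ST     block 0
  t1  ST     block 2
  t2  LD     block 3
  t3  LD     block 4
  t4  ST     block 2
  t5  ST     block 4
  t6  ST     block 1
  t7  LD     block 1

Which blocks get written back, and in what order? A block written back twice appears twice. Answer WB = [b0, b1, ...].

0: W B0 → L0 miss [D]
1: W B2 → L0 miss wb→B0 [D]
2: R B3 → L1 miss [-]
3: R B4 → L0 miss wb→B2 [-]
4: W B2 → L0 miss [D]
5: W B4 → L0 miss wb→B2 [D]
6: W B1 → L1 miss [D]
7: R B1 → L1 hit [D]

WB = [0, 2, 2]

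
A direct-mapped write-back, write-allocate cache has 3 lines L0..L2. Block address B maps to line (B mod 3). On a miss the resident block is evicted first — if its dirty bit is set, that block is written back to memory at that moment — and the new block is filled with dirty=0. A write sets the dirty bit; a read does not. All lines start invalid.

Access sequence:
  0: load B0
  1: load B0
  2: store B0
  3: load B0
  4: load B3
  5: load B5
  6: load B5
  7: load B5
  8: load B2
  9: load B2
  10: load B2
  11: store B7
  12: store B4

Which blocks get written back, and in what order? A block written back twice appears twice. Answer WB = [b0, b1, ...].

WB = [0, 7]

0: R B0 → L0 miss [-]
1: R B0 → L0 hit [-]
2: W B0 → L0 hit [D]
3: R B0 → L0 hit [D]
4: R B3 → L0 miss wb→B0 [-]
5: R B5 → L2 miss [-]
6: R B5 → L2 hit [-]
7: R B5 → L2 hit [-]
8: R B2 → L2 miss [-]
9: R B2 → L2 hit [-]
10: R B2 → L2 hit [-]
11: W B7 → L1 miss [D]
12: W B4 → L1 miss wb→B7 [D]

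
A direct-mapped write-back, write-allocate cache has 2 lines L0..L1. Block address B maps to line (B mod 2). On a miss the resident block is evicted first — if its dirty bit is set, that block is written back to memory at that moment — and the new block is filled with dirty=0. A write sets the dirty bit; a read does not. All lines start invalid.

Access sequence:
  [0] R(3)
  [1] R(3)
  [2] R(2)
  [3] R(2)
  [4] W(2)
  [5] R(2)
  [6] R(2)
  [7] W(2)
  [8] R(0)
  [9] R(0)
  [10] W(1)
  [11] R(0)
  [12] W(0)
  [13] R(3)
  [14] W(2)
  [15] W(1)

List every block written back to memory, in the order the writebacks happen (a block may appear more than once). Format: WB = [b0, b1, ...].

0: R B3 -> L1 miss  d=-]
1: R B3 -> L1 hit  d=-]
2: R B2 -> L0 miss  d=-]
3: R B2 -> L0 hit  d=-]
4: W B2 -> L0 hit  d=D]
5: R B2 -> L0 hit  d=D]
6: R B2 -> L0 hit  d=D]
7: W B2 -> L0 hit  d=D]
8: R B0 -> L0 miss wb->B2  d=-]
9: R B0 -> L0 hit  d=-]
10: W B1 -> L1 miss  d=D]
11: R B0 -> L0 hit  d=-]
12: W B0 -> L0 hit  d=D]
13: R B3 -> L1 miss wb->B1  d=-]
14: W B2 -> L0 miss wb->B0  d=D]
15: W B1 -> L1 miss  d=D]

WB = [2, 1, 0]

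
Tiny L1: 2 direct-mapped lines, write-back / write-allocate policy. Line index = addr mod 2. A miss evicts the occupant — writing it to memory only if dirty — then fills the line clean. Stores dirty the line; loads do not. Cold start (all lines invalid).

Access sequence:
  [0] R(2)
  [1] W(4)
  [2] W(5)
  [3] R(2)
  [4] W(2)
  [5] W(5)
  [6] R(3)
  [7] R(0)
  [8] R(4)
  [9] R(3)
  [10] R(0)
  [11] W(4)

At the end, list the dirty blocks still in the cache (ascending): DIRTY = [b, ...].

  0 | R B2 → L0 miss [-]
  1 | W B4 → L0 miss [D]
  2 | W B5 → L1 miss [D]
  3 | R B2 → L0 miss wb→B4 [-]
  4 | W B2 → L0 hit [D]
  5 | W B5 → L1 hit [D]
  6 | R B3 → L1 miss wb→B5 [-]
  7 | R B0 → L0 miss wb→B2 [-]
  8 | R B4 → L0 miss [-]
  9 | R B3 → L1 hit [-]
  10 | R B0 → L0 miss [-]
  11 | W B4 → L0 miss [D]

DIRTY = [4]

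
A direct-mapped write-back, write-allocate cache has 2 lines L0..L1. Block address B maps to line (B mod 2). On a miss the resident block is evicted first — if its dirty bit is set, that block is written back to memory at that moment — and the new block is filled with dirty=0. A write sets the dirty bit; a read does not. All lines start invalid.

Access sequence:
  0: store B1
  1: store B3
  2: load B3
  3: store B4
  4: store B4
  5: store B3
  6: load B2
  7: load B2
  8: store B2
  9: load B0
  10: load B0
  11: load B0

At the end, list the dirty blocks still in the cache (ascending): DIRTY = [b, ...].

  0 | W B1 → L1 miss [D]
  1 | W B3 → L1 miss wb→B1 [D]
  2 | R B3 → L1 hit [D]
  3 | W B4 → L0 miss [D]
  4 | W B4 → L0 hit [D]
  5 | W B3 → L1 hit [D]
  6 | R B2 → L0 miss wb→B4 [-]
  7 | R B2 → L0 hit [-]
  8 | W B2 → L0 hit [D]
  9 | R B0 → L0 miss wb→B2 [-]
  10 | R B0 → L0 hit [-]
  11 | R B0 → L0 hit [-]

DIRTY = [3]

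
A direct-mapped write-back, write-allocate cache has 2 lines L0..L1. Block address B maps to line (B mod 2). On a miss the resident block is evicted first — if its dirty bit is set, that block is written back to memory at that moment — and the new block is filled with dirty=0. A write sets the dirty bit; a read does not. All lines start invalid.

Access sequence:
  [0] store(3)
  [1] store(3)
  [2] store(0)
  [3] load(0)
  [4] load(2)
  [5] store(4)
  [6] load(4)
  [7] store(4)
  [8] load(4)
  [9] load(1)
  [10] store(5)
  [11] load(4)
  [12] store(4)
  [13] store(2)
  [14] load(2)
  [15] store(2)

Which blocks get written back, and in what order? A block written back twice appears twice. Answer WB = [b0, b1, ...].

0: W B3 -> L1 miss  d=D]
1: W B3 -> L1 hit  d=D]
2: W B0 -> L0 miss  d=D]
3: R B0 -> L0 hit  d=D]
4: R B2 -> L0 miss wb->B0  d=-]
5: W B4 -> L0 miss  d=D]
6: R B4 -> L0 hit  d=D]
7: W B4 -> L0 hit  d=D]
8: R B4 -> L0 hit  d=D]
9: R B1 -> L1 miss wb->B3  d=-]
10: W B5 -> L1 miss  d=D]
11: R B4 -> L0 hit  d=D]
12: W B4 -> L0 hit  d=D]
13: W B2 -> L0 miss wb->B4  d=D]
14: R B2 -> L0 hit  d=D]
15: W B2 -> L0 hit  d=D]

WB = [0, 3, 4]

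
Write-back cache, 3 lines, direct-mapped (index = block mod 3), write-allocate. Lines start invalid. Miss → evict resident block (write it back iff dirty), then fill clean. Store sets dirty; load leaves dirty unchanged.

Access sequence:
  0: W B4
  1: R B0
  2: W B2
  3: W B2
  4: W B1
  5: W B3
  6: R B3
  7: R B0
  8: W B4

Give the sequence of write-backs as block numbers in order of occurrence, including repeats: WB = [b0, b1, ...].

0: W B4 -> L1 miss  d=D]
1: R B0 -> L0 miss  d=-]
2: W B2 -> L2 miss  d=D]
3: W B2 -> L2 hit  d=D]
4: W B1 -> L1 miss wb->B4  d=D]
5: W B3 -> L0 miss  d=D]
6: R B3 -> L0 hit  d=D]
7: R B0 -> L0 miss wb->B3  d=-]
8: W B4 -> L1 miss wb->B1  d=D]

WB = [4, 3, 1]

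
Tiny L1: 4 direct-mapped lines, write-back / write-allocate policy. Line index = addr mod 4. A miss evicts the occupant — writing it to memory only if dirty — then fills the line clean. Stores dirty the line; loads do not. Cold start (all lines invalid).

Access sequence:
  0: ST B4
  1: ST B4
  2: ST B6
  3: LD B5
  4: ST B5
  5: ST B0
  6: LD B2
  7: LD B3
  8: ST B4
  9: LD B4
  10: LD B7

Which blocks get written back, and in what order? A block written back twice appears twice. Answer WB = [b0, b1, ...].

WB = [4, 6, 0]

0: W B4 → L0 miss [D]
1: W B4 → L0 hit [D]
2: W B6 → L2 miss [D]
3: R B5 → L1 miss [-]
4: W B5 → L1 hit [D]
5: W B0 → L0 miss wb→B4 [D]
6: R B2 → L2 miss wb→B6 [-]
7: R B3 → L3 miss [-]
8: W B4 → L0 miss wb→B0 [D]
9: R B4 → L0 hit [D]
10: R B7 → L3 miss [-]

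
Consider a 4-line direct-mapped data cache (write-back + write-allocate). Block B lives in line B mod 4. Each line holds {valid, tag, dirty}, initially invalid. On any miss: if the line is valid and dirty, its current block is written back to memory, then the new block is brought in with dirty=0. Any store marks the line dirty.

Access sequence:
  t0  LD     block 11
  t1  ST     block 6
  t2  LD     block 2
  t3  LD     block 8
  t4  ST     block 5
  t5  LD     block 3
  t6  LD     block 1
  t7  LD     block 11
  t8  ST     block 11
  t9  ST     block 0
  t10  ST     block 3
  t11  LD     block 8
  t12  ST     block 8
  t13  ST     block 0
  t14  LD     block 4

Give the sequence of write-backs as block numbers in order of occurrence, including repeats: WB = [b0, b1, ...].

WB = [6, 5, 11, 0, 8, 0]

  0 | R B11 → L3 miss [-]
  1 | W B6 → L2 miss [D]
  2 | R B2 → L2 miss wb→B6 [-]
  3 | R B8 → L0 miss [-]
  4 | W B5 → L1 miss [D]
  5 | R B3 → L3 miss [-]
  6 | R B1 → L1 miss wb→B5 [-]
  7 | R B11 → L3 miss [-]
  8 | W B11 → L3 hit [D]
  9 | W B0 → L0 miss [D]
  10 | W B3 → L3 miss wb→B11 [D]
  11 | R B8 → L0 miss wb→B0 [-]
  12 | W B8 → L0 hit [D]
  13 | W B0 → L0 miss wb→B8 [D]
  14 | R B4 → L0 miss wb→B0 [-]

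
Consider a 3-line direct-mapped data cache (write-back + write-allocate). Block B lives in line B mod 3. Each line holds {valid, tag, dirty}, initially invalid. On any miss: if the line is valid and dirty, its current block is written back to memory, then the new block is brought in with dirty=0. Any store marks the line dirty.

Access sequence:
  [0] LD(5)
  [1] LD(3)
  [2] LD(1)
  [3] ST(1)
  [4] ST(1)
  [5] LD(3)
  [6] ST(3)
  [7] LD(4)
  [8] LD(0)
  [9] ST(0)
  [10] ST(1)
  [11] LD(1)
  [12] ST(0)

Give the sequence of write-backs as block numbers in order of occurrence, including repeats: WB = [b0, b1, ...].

WB = [1, 3]

0: R B5 -> L2 miss  d=-]
1: R B3 -> L0 miss  d=-]
2: R B1 -> L1 miss  d=-]
3: W B1 -> L1 hit  d=D]
4: W B1 -> L1 hit  d=D]
5: R B3 -> L0 hit  d=-]
6: W B3 -> L0 hit  d=D]
7: R B4 -> L1 miss wb->B1  d=-]
8: R B0 -> L0 miss wb->B3  d=-]
9: W B0 -> L0 hit  d=D]
10: W B1 -> L1 miss  d=D]
11: R B1 -> L1 hit  d=D]
12: W B0 -> L0 hit  d=D]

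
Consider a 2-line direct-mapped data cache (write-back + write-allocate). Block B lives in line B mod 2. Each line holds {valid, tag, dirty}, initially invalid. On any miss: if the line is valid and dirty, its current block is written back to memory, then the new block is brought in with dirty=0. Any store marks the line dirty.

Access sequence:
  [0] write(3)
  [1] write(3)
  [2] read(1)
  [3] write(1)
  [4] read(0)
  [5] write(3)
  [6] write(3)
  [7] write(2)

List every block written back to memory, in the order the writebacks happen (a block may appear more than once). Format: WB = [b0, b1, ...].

WB = [3, 1]

0: W B3 → L1 miss [D]
1: W B3 → L1 hit [D]
2: R B1 → L1 miss wb→B3 [-]
3: W B1 → L1 hit [D]
4: R B0 → L0 miss [-]
5: W B3 → L1 miss wb→B1 [D]
6: W B3 → L1 hit [D]
7: W B2 → L0 miss [D]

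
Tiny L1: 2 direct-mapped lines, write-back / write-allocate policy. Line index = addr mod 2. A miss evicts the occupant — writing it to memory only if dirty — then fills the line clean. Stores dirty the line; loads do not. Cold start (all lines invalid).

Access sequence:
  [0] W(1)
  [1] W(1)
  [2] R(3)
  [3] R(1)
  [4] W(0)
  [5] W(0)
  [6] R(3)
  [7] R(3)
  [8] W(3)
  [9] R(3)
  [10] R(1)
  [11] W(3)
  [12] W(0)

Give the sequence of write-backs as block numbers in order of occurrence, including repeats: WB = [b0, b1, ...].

0: W B1 → L1 miss [D]
1: W B1 → L1 hit [D]
2: R B3 → L1 miss wb→B1 [-]
3: R B1 → L1 miss [-]
4: W B0 → L0 miss [D]
5: W B0 → L0 hit [D]
6: R B3 → L1 miss [-]
7: R B3 → L1 hit [-]
8: W B3 → L1 hit [D]
9: R B3 → L1 hit [D]
10: R B1 → L1 miss wb→B3 [-]
11: W B3 → L1 miss [D]
12: W B0 → L0 hit [D]

WB = [1, 3]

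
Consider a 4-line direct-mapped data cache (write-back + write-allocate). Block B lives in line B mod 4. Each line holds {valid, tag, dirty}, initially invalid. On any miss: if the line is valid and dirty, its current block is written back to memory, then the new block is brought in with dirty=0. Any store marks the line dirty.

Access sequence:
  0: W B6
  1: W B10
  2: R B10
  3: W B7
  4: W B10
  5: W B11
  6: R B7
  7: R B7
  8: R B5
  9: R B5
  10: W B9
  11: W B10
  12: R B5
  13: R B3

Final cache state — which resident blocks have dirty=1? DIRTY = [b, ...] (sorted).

DIRTY = [10]

0: W B6 -> L2 miss  d=D]
1: W B10 -> L2 miss wb->B6  d=D]
2: R B10 -> L2 hit  d=D]
3: W B7 -> L3 miss  d=D]
4: W B10 -> L2 hit  d=D]
5: W B11 -> L3 miss wb->B7  d=D]
6: R B7 -> L3 miss wb->B11  d=-]
7: R B7 -> L3 hit  d=-]
8: R B5 -> L1 miss  d=-]
9: R B5 -> L1 hit  d=-]
10: W B9 -> L1 miss  d=D]
11: W B10 -> L2 hit  d=D]
12: R B5 -> L1 miss wb->B9  d=-]
13: R B3 -> L3 miss  d=-]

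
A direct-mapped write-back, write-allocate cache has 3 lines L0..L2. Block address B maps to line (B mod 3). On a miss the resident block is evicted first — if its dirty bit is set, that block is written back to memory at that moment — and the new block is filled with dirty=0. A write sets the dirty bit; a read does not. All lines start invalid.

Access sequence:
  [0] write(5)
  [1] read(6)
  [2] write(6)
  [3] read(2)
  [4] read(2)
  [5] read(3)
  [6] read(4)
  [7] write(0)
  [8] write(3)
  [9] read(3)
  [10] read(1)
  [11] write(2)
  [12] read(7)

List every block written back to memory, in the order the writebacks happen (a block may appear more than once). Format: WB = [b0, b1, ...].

WB = [5, 6, 0]

  0 | W B5 → L2 miss [D]
  1 | R B6 → L0 miss [-]
  2 | W B6 → L0 hit [D]
  3 | R B2 → L2 miss wb→B5 [-]
  4 | R B2 → L2 hit [-]
  5 | R B3 → L0 miss wb→B6 [-]
  6 | R B4 → L1 miss [-]
  7 | W B0 → L0 miss [D]
  8 | W B3 → L0 miss wb→B0 [D]
  9 | R B3 → L0 hit [D]
  10 | R B1 → L1 miss [-]
  11 | W B2 → L2 hit [D]
  12 | R B7 → L1 miss [-]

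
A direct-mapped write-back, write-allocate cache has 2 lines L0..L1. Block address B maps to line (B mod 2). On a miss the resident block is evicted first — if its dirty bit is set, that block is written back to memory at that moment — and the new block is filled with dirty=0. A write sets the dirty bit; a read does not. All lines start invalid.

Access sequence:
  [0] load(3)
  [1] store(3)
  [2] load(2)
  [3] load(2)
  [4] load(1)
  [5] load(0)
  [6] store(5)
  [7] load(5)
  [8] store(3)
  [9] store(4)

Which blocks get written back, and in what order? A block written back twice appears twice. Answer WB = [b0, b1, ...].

WB = [3, 5]

0: R B3 → L1 miss [-]
1: W B3 → L1 hit [D]
2: R B2 → L0 miss [-]
3: R B2 → L0 hit [-]
4: R B1 → L1 miss wb→B3 [-]
5: R B0 → L0 miss [-]
6: W B5 → L1 miss [D]
7: R B5 → L1 hit [D]
8: W B3 → L1 miss wb→B5 [D]
9: W B4 → L0 miss [D]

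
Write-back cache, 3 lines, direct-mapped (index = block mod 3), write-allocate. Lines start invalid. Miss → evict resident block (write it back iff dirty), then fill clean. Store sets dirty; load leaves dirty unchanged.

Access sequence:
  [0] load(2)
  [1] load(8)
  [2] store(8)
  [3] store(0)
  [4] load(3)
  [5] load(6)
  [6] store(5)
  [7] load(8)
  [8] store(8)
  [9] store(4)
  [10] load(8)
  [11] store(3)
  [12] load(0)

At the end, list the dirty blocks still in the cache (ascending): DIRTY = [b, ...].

  0 | R B2 → L2 miss [-]
  1 | R B8 → L2 miss [-]
  2 | W B8 → L2 hit [D]
  3 | W B0 → L0 miss [D]
  4 | R B3 → L0 miss wb→B0 [-]
  5 | R B6 → L0 miss [-]
  6 | W B5 → L2 miss wb→B8 [D]
  7 | R B8 → L2 miss wb→B5 [-]
  8 | W B8 → L2 hit [D]
  9 | W B4 → L1 miss [D]
  10 | R B8 → L2 hit [D]
  11 | W B3 → L0 miss [D]
  12 | R B0 → L0 miss wb→B3 [-]

DIRTY = [4, 8]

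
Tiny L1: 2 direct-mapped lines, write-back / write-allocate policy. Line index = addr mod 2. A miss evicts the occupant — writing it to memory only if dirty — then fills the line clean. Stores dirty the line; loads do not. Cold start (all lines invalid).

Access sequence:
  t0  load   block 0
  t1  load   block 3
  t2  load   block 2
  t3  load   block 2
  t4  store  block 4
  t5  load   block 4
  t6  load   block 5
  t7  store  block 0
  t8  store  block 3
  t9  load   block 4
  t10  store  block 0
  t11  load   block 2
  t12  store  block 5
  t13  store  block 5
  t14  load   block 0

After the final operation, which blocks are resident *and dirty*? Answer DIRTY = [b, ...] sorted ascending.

0: R B0 → L0 miss [-]
1: R B3 → L1 miss [-]
2: R B2 → L0 miss [-]
3: R B2 → L0 hit [-]
4: W B4 → L0 miss [D]
5: R B4 → L0 hit [D]
6: R B5 → L1 miss [-]
7: W B0 → L0 miss wb→B4 [D]
8: W B3 → L1 miss [D]
9: R B4 → L0 miss wb→B0 [-]
10: W B0 → L0 miss [D]
11: R B2 → L0 miss wb→B0 [-]
12: W B5 → L1 miss wb→B3 [D]
13: W B5 → L1 hit [D]
14: R B0 → L0 miss [-]

DIRTY = [5]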